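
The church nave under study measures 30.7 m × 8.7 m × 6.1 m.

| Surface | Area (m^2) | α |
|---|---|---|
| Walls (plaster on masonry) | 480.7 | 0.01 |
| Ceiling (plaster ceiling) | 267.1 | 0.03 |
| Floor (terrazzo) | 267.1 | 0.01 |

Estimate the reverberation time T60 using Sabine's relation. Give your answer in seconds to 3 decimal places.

Summing Sᵢαᵢ: 4.807 + 8.013 + 2.671 → A = 15.491 sabins.
V = 30.7·8.7·6.1 = 1629.249 m³.
Sabine: RT60 = 0.161 × 1629.249 / 15.491 = 16.933 s.

16.933 seconds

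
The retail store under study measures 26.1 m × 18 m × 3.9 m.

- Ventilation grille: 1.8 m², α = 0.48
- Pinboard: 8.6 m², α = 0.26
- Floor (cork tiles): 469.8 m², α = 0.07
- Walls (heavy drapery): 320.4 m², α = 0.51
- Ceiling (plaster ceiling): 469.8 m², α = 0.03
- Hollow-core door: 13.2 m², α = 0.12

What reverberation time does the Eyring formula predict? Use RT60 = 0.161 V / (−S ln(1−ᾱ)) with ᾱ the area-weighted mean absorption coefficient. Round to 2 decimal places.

S = Σ Sᵢ = 1283.6 m².
Absorption A = 1.8×0.48 + 8.6×0.26 + 469.8×0.07 + 320.4×0.51 + 469.8×0.03 + 13.2×0.12 = 215.068 sabins.
Mean coefficient ᾱ = A/S = 0.1676.
Eyring denominator: −S ln(1−ᾱ) = 235.466.
V = 26.1 × 18 × 3.9 = 1832.22 m³.
RT60 = 0.161 × 1832.22 / 235.466 = 1.25 s.

1.25 s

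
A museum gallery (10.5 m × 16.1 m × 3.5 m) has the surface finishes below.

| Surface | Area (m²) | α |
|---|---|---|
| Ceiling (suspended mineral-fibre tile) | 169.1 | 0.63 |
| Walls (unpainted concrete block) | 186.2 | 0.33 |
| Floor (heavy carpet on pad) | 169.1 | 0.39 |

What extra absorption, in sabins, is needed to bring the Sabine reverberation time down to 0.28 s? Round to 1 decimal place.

Summing Sᵢαᵢ: 106.533 + 61.446 + 65.949 → A₁ = 233.928 sabins.
For T = 0.28 s, need A₂ = 0.161·V/T = 0.161·591.675/0.28 = 340.213 sabins.
Additional absorption ΔA = 340.213 − 233.928 = 106.3 sabins.

106.3 sabins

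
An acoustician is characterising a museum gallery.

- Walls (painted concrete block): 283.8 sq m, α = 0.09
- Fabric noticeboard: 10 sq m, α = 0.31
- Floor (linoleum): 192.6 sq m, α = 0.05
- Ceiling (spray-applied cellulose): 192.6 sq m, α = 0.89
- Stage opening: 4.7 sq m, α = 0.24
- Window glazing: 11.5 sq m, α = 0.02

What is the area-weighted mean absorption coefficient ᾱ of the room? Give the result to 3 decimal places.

0.304

S = Σ Sᵢ = 283.8 + 10 + 192.6 + 192.6 + 4.7 + 11.5 = 695.2 sq m.
Weighted sum Σ Sα = 211.044.
ᾱ = A/S = 0.304.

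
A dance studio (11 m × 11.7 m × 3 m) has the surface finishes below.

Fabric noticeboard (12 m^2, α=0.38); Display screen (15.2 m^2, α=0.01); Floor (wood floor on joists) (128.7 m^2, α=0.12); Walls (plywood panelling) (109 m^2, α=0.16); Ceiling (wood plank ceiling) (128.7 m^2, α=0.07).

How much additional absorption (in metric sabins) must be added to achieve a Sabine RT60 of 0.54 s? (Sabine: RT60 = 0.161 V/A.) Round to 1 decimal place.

68.5 sabins

Equivalent absorption area: A₁ = 12*0.38 + 15.2*0.01 + 128.7*0.12 + 109*0.16 + 128.7*0.07 = 46.605 m^2.
V = 386.1 m³. Required absorption A₂ = 0.161 × 386.1 / 0.54 = 115.115 sabins.
ΔA = A₂ − A₁ = 115.115 − 46.605 = 68.5 sabins.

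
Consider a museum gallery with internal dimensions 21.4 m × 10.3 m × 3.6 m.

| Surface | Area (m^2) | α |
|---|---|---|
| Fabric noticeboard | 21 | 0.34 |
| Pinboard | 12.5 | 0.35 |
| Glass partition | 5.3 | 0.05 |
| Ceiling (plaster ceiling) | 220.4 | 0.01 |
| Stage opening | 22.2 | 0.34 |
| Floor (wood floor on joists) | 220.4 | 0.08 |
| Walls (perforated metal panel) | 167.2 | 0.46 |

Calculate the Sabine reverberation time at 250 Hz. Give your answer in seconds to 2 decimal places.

1.10 sec

Summing Sᵢαᵢ: 7.140 + 4.375 + 0.265 + 2.204 + 7.548 + 17.632 + 76.912 → A = 116.076 sabins.
Volume V = 21.4 × 10.3 × 3.6 = 793.512 m³.
Sabine: RT60 = 0.161 × 793.512 / 116.076 = 1.10 s.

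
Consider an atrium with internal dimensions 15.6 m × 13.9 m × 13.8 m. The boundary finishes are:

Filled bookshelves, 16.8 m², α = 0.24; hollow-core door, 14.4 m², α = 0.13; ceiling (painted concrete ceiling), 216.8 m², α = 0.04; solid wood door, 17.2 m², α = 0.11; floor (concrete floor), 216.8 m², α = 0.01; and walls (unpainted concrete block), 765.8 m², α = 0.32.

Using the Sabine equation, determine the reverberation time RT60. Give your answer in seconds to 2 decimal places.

1.83 s

Equivalent absorption area: A = 16.8*0.24 + 14.4*0.13 + 216.8*0.04 + 17.2*0.11 + 216.8*0.01 + 765.8*0.32 = 263.692 m².
V = 15.6·13.9·13.8 = 2992.392 m³.
Sabine: RT60 = 0.161 × 2992.392 / 263.692 = 1.83 s.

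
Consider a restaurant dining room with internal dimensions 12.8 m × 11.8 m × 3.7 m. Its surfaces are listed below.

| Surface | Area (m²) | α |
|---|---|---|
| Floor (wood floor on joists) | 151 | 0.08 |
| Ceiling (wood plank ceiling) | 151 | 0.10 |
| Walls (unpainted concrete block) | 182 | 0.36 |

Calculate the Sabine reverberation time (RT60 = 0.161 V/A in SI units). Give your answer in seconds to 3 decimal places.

0.971 sec

Equivalent absorption area: A = 151×0.08 + 151×0.10 + 182×0.36 = 92.700 m².
Volume V = 12.8 × 11.8 × 3.7 = 558.848 m³.
T = 0.161 V/A = 0.161·558.848/92.700 = 0.971 s.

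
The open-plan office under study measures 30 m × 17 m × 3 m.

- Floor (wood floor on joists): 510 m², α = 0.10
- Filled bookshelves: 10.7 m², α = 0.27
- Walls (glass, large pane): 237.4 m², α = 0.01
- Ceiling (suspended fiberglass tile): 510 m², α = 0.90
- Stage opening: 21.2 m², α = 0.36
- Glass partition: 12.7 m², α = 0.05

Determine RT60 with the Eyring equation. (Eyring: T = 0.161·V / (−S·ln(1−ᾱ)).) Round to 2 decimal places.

S = Σ Sᵢ = 1302.0 m².
Σ(Sᵢαᵢ) = 510×0.10 + 10.7×0.27 + 237.4×0.01 + 510×0.90 + 21.2×0.36 + 12.7×0.05 = 523.530.
Mean coefficient ᾱ = A/S = 0.4021.
−S·ln(1−ᾱ) = −1302.0 × ln(1 − 0.4021) = 669.660.
V = 30 × 17 × 3 = 1530 m³.
T = 0.161·V/[−S·ln(1−ᾱ)] = 0.161·1530/669.660 = 0.37 s.

0.37 s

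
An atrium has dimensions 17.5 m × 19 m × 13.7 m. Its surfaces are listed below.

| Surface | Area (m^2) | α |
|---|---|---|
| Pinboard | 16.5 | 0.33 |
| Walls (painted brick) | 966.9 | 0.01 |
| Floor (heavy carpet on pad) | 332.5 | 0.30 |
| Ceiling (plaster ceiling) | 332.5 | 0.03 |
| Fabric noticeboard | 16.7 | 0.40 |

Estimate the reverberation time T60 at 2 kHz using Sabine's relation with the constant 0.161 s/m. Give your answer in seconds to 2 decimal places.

5.58 s

A = Σ Sᵢαᵢ = 16.5×0.33 + 966.9×0.01 + 332.5×0.30 + 332.5×0.03 + 16.7×0.40 = 131.519 sabins.
Room volume: 4555.25 m³.
T = 0.161 V/A = 0.161·4555.25/131.519 = 5.58 s.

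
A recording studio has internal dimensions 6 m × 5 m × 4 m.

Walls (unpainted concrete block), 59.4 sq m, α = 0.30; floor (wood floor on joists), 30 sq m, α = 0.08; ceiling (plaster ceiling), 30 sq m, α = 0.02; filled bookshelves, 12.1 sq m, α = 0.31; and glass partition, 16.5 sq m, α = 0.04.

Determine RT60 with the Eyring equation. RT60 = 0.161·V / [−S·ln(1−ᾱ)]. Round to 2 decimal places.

S = Σ Sᵢ = 148.0 sq m.
Σ(Sᵢαᵢ) = 59.4×0.30 + 30×0.08 + 30×0.02 + 12.1×0.31 + 16.5×0.04 = 25.231.
ᾱ = 25.231 / 148.0 = 0.1705.
−S·ln(1−ᾱ) = −148.0 × ln(1 − 0.1705) = 27.666.
V = 6 × 5 × 4 = 120 m³.
T = 0.161·V/[−S·ln(1−ᾱ)] = 0.161·120/27.666 = 0.70 s.

0.70 sec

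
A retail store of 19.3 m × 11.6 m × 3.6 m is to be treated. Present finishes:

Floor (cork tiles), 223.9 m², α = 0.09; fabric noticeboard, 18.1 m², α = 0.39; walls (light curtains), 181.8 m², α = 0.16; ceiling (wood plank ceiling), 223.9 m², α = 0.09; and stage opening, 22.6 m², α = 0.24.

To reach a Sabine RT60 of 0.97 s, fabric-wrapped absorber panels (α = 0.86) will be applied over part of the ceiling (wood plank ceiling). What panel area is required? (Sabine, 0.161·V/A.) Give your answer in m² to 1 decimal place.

Summing Sᵢαᵢ: 20.151 + 7.059 + 29.088 + 20.151 + 5.424 → A₁ = 81.873 sabins.
V = 805.968 m³. Target absorption A₂ = 0.161 × 805.968 / 0.97 = 133.774 sabins.
ΔA needed = 133.774 − 81.873 = 51.901 sabins.
Each m² of panel replacing the ceiling (wood plank ceiling) adds (0.86 − 0.09) = 0.77 sabins.
Area = ΔA/Δα = 51.901/0.77 = 67.4 m².

67.4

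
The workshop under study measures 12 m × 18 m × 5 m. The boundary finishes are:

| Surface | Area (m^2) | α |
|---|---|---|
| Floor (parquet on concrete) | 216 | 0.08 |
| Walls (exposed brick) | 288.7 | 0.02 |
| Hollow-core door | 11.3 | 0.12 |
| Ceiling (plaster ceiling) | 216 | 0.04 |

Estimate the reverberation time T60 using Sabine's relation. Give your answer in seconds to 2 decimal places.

Total absorption A = 216*0.08 + 288.7*0.02 + 11.3*0.12 + 216*0.04
  = 17.280 + 5.774 + 1.356 + 8.640 = 33.050 m^2 sabins.
Volume V = 12 × 18 × 5 = 1080 m³.
T = 0.161 V/A = 0.161·1080/33.050 = 5.26 s.

5.26 sec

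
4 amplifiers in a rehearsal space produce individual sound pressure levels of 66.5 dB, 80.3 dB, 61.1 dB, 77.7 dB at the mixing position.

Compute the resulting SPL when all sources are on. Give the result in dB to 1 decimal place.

82.4 dB

Converting to relative power and adding: 10^(66.5/10) + 10^(80.3/10) + 10^(61.1/10) + 10^(77.7/10) = 1.718e+08.
Back to dB: 10·log₁₀ Σ = 82.4 dB.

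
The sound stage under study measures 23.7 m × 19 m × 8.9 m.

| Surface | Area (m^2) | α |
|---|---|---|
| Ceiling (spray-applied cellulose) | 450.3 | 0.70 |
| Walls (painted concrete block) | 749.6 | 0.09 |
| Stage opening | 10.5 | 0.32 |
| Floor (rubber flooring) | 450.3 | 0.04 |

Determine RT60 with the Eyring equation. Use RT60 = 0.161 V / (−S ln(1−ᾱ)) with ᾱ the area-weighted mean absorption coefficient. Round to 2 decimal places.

S = Σ Sᵢ = 1660.7 m^2.
Σ(Sᵢαᵢ) = 450.3·0.70 + 749.6·0.09 + 10.5·0.32 + 450.3·0.04 = 404.046.
Mean coefficient ᾱ = A/S = 0.2433.
−S·ln(1−ᾱ) = −1660.7 × ln(1 − 0.2433) = 462.984.
V = 23.7 × 19 × 8.9 = 4007.67 m³.
T = 0.161·V/[−S·ln(1−ᾱ)] = 0.161·4007.67/462.984 = 1.39 s.

1.39 s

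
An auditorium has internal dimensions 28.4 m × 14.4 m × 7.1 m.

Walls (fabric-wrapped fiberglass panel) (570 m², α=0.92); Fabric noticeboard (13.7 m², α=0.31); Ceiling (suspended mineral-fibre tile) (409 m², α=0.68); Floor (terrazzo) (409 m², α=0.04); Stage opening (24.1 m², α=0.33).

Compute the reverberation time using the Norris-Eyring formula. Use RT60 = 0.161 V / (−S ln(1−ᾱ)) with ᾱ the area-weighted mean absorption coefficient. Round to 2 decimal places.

Total surface area S = 570 + 13.7 + 409 + 409 + 24.1 = 1425.8 m².
Σ(Sᵢαᵢ) = 570×0.92 + 13.7×0.31 + 409×0.68 + 409×0.04 + 24.1×0.33 = 831.080.
ᾱ = 831.080 / 1425.8 = 0.5829.
Eyring denominator: −S ln(1−ᾱ) = 1246.761.
V = 28.4 × 14.4 × 7.1 = 2903.616 m³.
RT60 = 0.161 × 2903.616 / 1246.761 = 0.37 s.

0.37 s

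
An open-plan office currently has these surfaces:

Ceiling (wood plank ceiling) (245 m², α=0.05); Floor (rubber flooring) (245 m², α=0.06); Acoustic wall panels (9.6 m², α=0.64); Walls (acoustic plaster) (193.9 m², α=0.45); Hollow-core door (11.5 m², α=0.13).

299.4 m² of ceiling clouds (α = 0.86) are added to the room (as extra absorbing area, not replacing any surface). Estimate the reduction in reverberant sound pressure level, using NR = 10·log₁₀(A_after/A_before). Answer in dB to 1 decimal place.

4.9 dB

Total absorption A_before = 245×0.05 + 245×0.06 + 9.6×0.64 + 193.9×0.45 + 11.5×0.13
  = 12.250 + 14.700 + 6.144 + 87.255 + 1.495 = 121.844 m² sabins.
Treatment contributes 299.4·0.86 = 257.484 sabins.
A_after = 121.844 + 257.484 = 379.328 sabins.
Reduction = 10 log₁₀(A_after/A_before) = 10 log₁₀(3.1132) = 4.9 dB.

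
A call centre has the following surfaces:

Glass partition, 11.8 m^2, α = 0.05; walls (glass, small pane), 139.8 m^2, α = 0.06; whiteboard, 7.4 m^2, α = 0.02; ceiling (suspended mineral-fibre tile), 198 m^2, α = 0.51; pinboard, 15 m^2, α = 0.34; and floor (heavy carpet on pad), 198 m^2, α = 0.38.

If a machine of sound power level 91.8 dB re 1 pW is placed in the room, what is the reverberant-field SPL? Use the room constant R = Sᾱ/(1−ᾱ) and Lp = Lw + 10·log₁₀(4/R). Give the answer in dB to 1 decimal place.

Σ(Sᵢαᵢ) = 11.8×0.05 + 139.8×0.06 + 7.4×0.02 + 198×0.51 + 15×0.34 + 198×0.38 = 190.446; total area S = 570.0 m^2.
ᾱ = 0.3341, so room constant R = A/(1−ᾱ) = 285.998 m^2.
Lp = Lw + 10 log₁₀(4/R) = 91.8 -18.54 = 73.3 dB.

73.3 dB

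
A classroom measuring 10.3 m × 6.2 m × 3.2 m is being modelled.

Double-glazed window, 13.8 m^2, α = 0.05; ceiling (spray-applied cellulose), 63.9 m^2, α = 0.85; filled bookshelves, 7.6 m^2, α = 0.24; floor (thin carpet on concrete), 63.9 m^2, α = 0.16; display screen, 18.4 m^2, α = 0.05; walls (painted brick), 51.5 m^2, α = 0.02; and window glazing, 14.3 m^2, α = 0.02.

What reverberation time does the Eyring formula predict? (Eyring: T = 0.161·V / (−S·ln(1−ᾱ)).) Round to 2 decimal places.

Total surface area S = 13.8 + 63.9 + 7.6 + 63.9 + 18.4 + 51.5 + 14.3 = 233.4 m^2.
Absorption A = 13.8·0.05 + 63.9·0.85 + 7.6·0.24 + 63.9·0.16 + 18.4·0.05 + 51.5·0.02 + 14.3·0.02 = 69.289 sabins.
ᾱ = 69.289 / 233.4 = 0.2969.
Eyring denominator: −S ln(1−ᾱ) = 82.217.
V = 10.3 × 6.2 × 3.2 = 204.352 m³.
RT60 = 0.161 × 204.352 / 82.217 = 0.40 s.

0.40 s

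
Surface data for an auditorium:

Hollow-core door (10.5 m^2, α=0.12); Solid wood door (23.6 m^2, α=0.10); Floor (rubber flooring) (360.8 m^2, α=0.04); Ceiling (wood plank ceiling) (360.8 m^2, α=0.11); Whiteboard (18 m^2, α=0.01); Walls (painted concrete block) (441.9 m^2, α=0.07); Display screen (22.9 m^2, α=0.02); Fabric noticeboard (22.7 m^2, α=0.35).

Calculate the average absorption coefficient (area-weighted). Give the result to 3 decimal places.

0.077

Total surface area S = 1261.2 m^2.
Weighted sum Σ Sα = 97.256.
ᾱ = 97.256 / 1261.2 = 0.077.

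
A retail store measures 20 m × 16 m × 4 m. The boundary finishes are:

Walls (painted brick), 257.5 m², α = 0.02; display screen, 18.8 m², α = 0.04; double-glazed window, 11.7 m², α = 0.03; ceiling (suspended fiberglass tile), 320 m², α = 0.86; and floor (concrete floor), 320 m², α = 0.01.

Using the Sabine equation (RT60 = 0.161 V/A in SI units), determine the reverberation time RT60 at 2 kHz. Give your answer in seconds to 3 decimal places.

A = Σ Sᵢαᵢ = 257.5×0.02 + 18.8×0.04 + 11.7×0.03 + 320×0.86 + 320×0.01 = 284.653 sabins.
Room volume: 1280 m³.
T = 0.161 V/A = 0.161·1280/284.653 = 0.724 s.

0.724 sec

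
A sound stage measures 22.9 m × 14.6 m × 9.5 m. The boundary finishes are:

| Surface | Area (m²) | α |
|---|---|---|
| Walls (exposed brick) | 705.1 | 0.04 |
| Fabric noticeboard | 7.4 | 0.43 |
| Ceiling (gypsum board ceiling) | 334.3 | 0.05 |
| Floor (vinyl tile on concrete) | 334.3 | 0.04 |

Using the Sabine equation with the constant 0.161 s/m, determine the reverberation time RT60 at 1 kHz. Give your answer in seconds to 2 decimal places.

Summing Sᵢαᵢ: 28.204 + 3.182 + 16.715 + 13.372 → A = 61.473 sabins.
Room volume: 3176.23 m³.
Sabine: RT60 = 0.161 × 3176.23 / 61.473 = 8.32 s.

8.32 s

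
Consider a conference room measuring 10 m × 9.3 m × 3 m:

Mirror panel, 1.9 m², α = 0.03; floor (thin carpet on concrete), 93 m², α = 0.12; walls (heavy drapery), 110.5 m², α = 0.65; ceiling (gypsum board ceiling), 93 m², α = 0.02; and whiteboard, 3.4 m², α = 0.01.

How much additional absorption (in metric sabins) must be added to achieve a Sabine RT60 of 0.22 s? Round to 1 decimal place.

119.2 sabins

Summing Sᵢαᵢ: 0.057 + 11.160 + 71.825 + 1.860 + 0.034 → A₁ = 84.936 sabins.
Target A₂ = 0.161·279/0.22 = 204.177 sabins (V = 279 m³).
ΔA = A₂ − A₁ = 204.177 − 84.936 = 119.2 sabins.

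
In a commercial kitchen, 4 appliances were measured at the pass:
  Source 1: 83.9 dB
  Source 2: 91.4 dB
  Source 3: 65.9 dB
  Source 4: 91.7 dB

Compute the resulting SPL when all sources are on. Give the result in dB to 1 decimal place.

Converting to relative power and adding: 10^(83.9/10) + 10^(91.4/10) + 10^(65.9/10) + 10^(91.7/10) = 3.109e+09.
Combined level = 10 log₁₀(3.109e+09) = 94.9 dB.

94.9 dB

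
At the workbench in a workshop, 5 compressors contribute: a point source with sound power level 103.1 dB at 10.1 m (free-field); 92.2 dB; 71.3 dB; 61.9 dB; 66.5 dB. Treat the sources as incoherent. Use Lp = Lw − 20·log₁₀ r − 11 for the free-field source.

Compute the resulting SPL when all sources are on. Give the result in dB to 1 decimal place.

92.3 dB

Source at 10.1 m: Lp = 103.1 − 20·log₁₀(10.1) − 11 = 72.0 dB.
Sum in the linear (power) domain: Σ 10^(Lᵢ/10) = 10^(72.0/10) + 10^(92.2/10) + 10^(71.3/10) + 10^(61.9/10) + 10^(66.5/10) = 1.695e+09.
L_total = 10·log₁₀(1.695e+09) = 92.3 dB.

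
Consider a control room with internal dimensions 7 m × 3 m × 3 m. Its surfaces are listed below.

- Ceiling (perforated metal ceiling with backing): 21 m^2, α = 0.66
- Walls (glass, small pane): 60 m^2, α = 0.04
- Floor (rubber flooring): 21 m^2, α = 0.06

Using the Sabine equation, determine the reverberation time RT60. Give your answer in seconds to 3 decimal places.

0.579 sec

A = Σ Sᵢαᵢ = 21*0.66 + 60*0.04 + 21*0.06 = 17.520 sabins.
Volume V = 7 × 3 × 3 = 63 m³.
Sabine: RT60 = 0.161 × 63 / 17.520 = 0.579 s.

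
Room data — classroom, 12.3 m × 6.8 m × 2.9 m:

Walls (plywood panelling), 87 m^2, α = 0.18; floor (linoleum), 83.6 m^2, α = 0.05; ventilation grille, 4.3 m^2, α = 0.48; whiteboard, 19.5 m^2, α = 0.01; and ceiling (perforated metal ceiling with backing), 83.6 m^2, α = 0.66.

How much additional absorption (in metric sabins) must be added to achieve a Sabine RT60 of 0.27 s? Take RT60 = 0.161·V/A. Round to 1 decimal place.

67.4 sabins

A₁ = Σ Sᵢαᵢ = 87*0.18 + 83.6*0.05 + 4.3*0.48 + 19.5*0.01 + 83.6*0.66 = 77.275 sabins.
V = 242.556 m³. Required absorption A₂ = 0.161 × 242.556 / 0.27 = 144.635 sabins.
Additional absorption ΔA = 144.635 − 77.275 = 67.4 sabins.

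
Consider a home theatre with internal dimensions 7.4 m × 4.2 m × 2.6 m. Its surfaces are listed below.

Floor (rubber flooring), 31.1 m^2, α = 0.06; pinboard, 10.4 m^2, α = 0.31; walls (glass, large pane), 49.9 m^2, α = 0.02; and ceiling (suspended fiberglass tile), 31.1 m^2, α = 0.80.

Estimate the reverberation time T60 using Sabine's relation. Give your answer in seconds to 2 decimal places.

0.42 sec

Summing Sᵢαᵢ: 1.866 + 3.224 + 0.998 + 24.880 → A = 30.968 sabins.
Volume V = 7.4 × 4.2 × 2.6 = 80.808 m³.
Sabine: RT60 = 0.161 × 80.808 / 30.968 = 0.42 s.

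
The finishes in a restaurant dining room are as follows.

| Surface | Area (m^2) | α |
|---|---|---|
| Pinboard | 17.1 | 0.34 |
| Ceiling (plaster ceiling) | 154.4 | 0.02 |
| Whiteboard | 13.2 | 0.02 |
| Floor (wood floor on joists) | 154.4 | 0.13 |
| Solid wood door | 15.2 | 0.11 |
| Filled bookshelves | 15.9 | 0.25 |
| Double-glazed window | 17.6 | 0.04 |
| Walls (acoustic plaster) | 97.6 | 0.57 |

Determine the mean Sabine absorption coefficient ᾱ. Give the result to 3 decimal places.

0.188

S = Σ Sᵢ = 17.1 + 154.4 + 13.2 + 154.4 + 15.2 + 15.9 + 17.6 + 97.6 = 485.4 m^2.
Weighted sum Σ Sα = 91.221.
ᾱ = A/S = 0.188.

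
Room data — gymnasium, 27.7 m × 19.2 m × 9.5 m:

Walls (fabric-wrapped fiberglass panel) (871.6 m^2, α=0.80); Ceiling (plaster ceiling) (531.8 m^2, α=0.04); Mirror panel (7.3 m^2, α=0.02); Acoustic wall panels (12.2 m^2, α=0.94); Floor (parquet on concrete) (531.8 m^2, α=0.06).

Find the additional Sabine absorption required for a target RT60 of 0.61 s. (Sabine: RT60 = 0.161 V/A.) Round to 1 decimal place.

Total absorption A₁ = 871.6*0.80 + 531.8*0.04 + 7.3*0.02 + 12.2*0.94 + 531.8*0.06
  = 697.280 + 21.272 + 0.146 + 11.468 + 31.908 = 762.074 m^2 sabins.
For T = 0.61 s, need A₂ = 0.161·V/T = 0.161·5052.48/0.61 = 1333.523 sabins.
Shortfall: 1333.523 − 762.074 = 571.4 sabins.

571.4 sabins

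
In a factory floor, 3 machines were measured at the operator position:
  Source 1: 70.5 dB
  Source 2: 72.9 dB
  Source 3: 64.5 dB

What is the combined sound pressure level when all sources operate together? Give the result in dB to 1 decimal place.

75.3 dB

Converting to relative power and adding: 10^(70.5/10) + 10^(72.9/10) + 10^(64.5/10) = 3.354e+07.
Combined level = 10 log₁₀(3.354e+07) = 75.3 dB.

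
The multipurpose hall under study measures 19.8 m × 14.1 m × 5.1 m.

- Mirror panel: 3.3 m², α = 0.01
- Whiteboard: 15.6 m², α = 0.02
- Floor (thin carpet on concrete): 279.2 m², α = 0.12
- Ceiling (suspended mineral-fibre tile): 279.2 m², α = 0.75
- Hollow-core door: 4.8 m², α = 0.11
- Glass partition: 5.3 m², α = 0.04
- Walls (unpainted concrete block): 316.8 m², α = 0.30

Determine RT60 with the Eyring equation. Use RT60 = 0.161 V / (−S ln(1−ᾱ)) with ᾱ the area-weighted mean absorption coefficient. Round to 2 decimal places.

0.54 sec

S = Σ Sᵢ = 904.2 m².
Absorption A = 3.3×0.01 + 15.6×0.02 + 279.2×0.12 + 279.2×0.75 + 4.8×0.11 + 5.3×0.04 + 316.8×0.30 = 339.029 sabins.
Mean coefficient ᾱ = A/S = 0.3749.
−S·ln(1−ᾱ) = −904.2 × ln(1 − 0.3749) = 424.833.
V = 19.8 × 14.1 × 5.1 = 1423.818 m³.
RT60 = 0.161 × 1423.818 / 424.833 = 0.54 s.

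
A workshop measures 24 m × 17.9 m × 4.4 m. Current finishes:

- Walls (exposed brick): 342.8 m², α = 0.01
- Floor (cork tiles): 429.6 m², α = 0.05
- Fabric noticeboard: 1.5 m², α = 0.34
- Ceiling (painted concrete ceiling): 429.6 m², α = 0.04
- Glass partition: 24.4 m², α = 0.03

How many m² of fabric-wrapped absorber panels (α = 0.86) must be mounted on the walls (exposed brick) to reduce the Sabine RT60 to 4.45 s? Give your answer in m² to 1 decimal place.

Summing Sᵢαᵢ: 3.428 + 21.480 + 0.510 + 17.184 + 0.732 → A₁ = 43.334 sabins.
Required A₂ = 0.161·1890.24/4.45 = 68.388 sabins.
Absorption to add: 68.388 − 43.334 = 25.054 sabins.
Net gain per m²: Δα = 0.86 − 0.01 = 0.85.
Area = ΔA/Δα = 25.054/0.85 = 29.5 m².

29.5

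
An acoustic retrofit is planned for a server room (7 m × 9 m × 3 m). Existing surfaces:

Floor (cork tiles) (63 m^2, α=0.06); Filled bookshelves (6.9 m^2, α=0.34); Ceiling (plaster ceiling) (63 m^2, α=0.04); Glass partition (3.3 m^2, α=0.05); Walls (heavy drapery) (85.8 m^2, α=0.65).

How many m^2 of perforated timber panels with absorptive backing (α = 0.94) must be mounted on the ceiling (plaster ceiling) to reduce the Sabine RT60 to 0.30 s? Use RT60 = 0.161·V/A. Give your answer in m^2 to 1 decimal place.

Equivalent absorption area: A₁ = 63×0.06 + 6.9×0.34 + 63×0.04 + 3.3×0.05 + 85.8×0.65 = 64.581 m^2.
Required A₂ = 0.161·189/0.30 = 101.430 sabins.
ΔA needed = 101.430 − 64.581 = 36.849 sabins.
Net gain per m^2: Δα = 0.94 − 0.04 = 0.90.
Panel area = 36.849 / 0.90 = 40.9 m^2.

40.9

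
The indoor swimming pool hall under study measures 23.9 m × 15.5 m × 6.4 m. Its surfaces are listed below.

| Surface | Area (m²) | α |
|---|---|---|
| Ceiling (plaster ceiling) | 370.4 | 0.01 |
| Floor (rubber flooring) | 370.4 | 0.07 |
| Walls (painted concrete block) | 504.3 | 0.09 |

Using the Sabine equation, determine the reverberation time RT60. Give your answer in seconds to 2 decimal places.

5.09 sec

Summing Sᵢαᵢ: 3.704 + 25.928 + 45.387 → A = 75.019 sabins.
V = 23.9·15.5·6.4 = 2370.88 m³.
T = 0.161 V/A = 0.161·2370.88/75.019 = 5.09 s.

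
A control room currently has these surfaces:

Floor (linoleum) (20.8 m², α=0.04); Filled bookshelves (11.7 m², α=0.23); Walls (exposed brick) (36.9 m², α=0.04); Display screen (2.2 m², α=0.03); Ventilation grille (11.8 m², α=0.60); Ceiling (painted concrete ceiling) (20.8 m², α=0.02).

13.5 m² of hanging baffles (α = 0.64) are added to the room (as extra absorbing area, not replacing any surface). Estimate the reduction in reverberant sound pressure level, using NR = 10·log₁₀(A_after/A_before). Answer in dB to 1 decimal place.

A_before = Σ Sᵢαᵢ = 20.8·0.04 + 11.7·0.23 + 36.9·0.04 + 2.2·0.03 + 11.8·0.60 + 20.8·0.02 = 12.561 sabins.
Treatment contributes 13.5·0.64 = 8.640 sabins.
New total A_after = 21.201 sabins.
NR = 10·log₁₀(21.201/12.561) = 2.3 dB.

2.3 dB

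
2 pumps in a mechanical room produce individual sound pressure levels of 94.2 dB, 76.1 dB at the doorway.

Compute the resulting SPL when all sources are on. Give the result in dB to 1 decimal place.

94.3 dB

Sum in the linear (power) domain: Σ 10^(Lᵢ/10) = 10^(94.2/10) + 10^(76.1/10) = 2.671e+09.
Back to dB: 10·log₁₀ Σ = 94.3 dB.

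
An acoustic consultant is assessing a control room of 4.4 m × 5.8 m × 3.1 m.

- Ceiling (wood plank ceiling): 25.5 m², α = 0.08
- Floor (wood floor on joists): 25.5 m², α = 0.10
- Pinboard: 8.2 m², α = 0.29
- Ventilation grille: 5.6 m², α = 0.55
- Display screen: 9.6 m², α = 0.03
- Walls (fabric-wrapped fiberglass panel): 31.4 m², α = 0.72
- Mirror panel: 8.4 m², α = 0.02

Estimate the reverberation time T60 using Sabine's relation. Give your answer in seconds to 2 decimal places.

0.38 s

Summing Sᵢαᵢ: 2.040 + 2.550 + 2.378 + 3.080 + 0.288 + 22.608 + 0.168 → A = 33.112 sabins.
V = 4.4·5.8·3.1 = 79.112 m³.
RT60 = 0.161 · V / A = 0.161 × 79.112 / 33.112 = 0.38 s.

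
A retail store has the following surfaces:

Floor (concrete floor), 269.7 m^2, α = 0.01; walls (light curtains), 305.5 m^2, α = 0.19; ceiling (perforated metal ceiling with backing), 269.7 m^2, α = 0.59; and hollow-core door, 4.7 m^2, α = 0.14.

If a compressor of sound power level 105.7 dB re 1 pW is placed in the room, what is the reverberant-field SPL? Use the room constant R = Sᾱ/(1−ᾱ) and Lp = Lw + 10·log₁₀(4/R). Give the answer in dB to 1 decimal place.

Σ(Sᵢαᵢ) = 269.7×0.01 + 305.5×0.19 + 269.7×0.59 + 4.7×0.14 = 220.523; total area S = 849.6 m^2.
ᾱ = 0.2596, so room constant R = A/(1−ᾱ) = 297.843 m^2.
Lp = Lw + 10 log₁₀(4/R) = 105.7 -18.72 = 87.0 dB.

87.0 dB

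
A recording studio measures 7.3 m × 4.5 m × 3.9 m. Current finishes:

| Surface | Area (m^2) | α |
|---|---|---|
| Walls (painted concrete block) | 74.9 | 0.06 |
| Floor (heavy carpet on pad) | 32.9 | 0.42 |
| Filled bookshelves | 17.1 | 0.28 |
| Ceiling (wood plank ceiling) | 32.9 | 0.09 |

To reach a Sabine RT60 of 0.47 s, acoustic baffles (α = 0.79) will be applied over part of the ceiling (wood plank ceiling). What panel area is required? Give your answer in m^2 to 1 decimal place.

25.5

Summing Sᵢαᵢ: 4.494 + 13.818 + 4.788 + 2.961 → A₁ = 26.061 sabins.
Required A₂ = 0.161·128.115/0.47 = 43.886 sabins.
Absorption to add: 43.886 − 26.061 = 17.825 sabins.
Each m^2 of panel replacing the ceiling (wood plank ceiling) adds (0.79 − 0.09) = 0.70 sabins.
Panel area = 17.825 / 0.70 = 25.5 m^2.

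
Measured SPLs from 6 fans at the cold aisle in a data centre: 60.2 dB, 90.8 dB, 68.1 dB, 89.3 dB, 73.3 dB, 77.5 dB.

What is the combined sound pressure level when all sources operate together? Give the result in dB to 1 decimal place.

93.3 dB

Converting to relative power and adding: 10^(60.2/10) + 10^(90.8/10) + 10^(68.1/10) + 10^(89.3/10) + 10^(73.3/10) + 10^(77.5/10) = 2.139e+09.
Back to dB: 10·log₁₀ Σ = 93.3 dB.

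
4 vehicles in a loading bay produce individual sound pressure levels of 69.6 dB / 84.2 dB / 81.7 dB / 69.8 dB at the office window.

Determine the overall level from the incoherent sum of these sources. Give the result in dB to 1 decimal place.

Σ 10^(Lᵢ/10) = 4.296e+08.
L_total = 10·log₁₀(4.296e+08) = 86.3 dB.

86.3 dB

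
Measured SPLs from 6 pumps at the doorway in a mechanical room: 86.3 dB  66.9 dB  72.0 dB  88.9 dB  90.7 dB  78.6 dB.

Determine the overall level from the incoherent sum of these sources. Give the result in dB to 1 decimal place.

93.9 dB

Σ 10^(Lᵢ/10) = 2.471e+09.
L_total = 10·log₁₀(2.471e+09) = 93.9 dB.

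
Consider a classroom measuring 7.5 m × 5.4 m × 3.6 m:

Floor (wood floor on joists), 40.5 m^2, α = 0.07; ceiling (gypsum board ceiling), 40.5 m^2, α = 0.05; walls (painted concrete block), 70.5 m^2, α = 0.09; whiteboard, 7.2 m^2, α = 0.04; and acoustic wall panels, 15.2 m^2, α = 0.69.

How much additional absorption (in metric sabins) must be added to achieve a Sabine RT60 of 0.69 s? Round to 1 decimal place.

Equivalent absorption area: A₁ = 40.5×0.07 + 40.5×0.05 + 70.5×0.09 + 7.2×0.04 + 15.2×0.69 = 21.981 m^2.
V = 145.8 m³. Required absorption A₂ = 0.161 × 145.8 / 0.69 = 34.020 sabins.
Shortfall: 34.020 − 21.981 = 12.0 sabins.

12.0 sabins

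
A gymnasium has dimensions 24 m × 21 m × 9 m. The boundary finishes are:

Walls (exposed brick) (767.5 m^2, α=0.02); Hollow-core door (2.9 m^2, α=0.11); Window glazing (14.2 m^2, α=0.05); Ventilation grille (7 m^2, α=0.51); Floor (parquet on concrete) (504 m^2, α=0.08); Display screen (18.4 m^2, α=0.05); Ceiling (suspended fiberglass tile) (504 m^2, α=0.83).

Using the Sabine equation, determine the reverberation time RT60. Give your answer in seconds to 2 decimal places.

Summing Sᵢαᵢ: 15.350 + 0.319 + 0.710 + 3.570 + 40.320 + 0.920 + 418.320 → A = 479.509 sabins.
Room volume: 4536 m³.
T = 0.161 V/A = 0.161·4536/479.509 = 1.52 s.

1.52 sec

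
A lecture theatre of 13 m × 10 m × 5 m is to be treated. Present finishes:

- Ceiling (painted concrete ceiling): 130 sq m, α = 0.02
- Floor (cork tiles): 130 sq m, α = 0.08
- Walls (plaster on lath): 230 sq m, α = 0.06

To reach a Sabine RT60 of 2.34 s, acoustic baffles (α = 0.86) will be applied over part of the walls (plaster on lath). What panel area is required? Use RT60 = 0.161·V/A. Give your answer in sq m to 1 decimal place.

A₁ = Σ Sᵢαᵢ = 130·0.02 + 130·0.08 + 230·0.06 = 26.800 sabins.
Required A₂ = 0.161·650/2.34 = 44.722 sabins.
Absorption to add: 44.722 − 26.800 = 17.922 sabins.
Each sq m of panel replacing the walls (plaster on lath) adds (0.86 − 0.06) = 0.80 sabins.
Panel area = 17.922 / 0.80 = 22.4 sq m.

22.4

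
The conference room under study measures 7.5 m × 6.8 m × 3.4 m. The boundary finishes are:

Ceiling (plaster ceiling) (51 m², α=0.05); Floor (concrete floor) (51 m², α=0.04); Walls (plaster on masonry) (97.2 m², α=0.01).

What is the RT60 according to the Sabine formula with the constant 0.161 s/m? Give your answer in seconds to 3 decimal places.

5.019 s

Total absorption A = 51·0.05 + 51·0.04 + 97.2·0.01
  = 2.550 + 2.040 + 0.972 = 5.562 m² sabins.
Volume V = 7.5 × 6.8 × 3.4 = 173.4 m³.
T = 0.161 V/A = 0.161·173.4/5.562 = 5.019 s.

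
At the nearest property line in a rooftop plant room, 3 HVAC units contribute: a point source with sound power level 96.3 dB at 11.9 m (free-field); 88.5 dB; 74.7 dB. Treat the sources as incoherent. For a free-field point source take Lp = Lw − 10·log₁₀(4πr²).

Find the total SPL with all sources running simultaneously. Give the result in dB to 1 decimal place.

Source at 11.9 m: Lp = 96.3 − 10·log₁₀(4π·11.9²) = 96.3 − 10·log₁₀(1779.524) = 63.8 dB.
Σ 10^(Lᵢ/10) = 7.399e+08.
Combined level = 10 log₁₀(7.399e+08) = 88.7 dB.

88.7 dB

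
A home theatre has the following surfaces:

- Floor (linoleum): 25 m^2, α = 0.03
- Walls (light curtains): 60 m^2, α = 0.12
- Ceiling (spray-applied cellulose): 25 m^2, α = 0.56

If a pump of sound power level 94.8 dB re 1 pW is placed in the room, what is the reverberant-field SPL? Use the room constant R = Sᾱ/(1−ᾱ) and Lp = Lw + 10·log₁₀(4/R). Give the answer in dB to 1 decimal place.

86.4 dB

Σ(Sᵢαᵢ) = 25·0.03 + 60·0.12 + 25·0.56 = 21.950; total area S = 110.0 m^2.
ᾱ = 0.1995, so room constant R = A/(1−ᾱ) = 27.420 m^2.
Lp = 94.8 + 10·log₁₀(4/27.420) = 94.8 + (-8.36) = 86.4 dB.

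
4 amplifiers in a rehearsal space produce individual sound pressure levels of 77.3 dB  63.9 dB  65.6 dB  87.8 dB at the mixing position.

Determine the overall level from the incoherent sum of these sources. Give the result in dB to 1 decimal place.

88.2 dB

Converting to relative power and adding: 10^(77.3/10) + 10^(63.9/10) + 10^(65.6/10) + 10^(87.8/10) = 6.623e+08.
Combined level = 10 log₁₀(6.623e+08) = 88.2 dB.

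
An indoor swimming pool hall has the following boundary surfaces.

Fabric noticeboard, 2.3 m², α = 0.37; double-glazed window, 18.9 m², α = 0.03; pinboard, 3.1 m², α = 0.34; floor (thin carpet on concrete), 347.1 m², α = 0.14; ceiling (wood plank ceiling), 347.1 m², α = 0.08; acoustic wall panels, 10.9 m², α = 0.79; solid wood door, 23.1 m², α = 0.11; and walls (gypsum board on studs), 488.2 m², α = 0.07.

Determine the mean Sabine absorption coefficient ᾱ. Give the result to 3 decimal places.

0.100

Total surface area S = 1240.7 m².
Σ(Sᵢαᵢ) = 2.3·0.37 + 18.9·0.03 + 3.1·0.34 + 347.1·0.14 + 347.1·0.08 + 10.9·0.79 + 23.1·0.11 + 488.2·0.07 = 124.160.
ᾱ = A/S = 0.100.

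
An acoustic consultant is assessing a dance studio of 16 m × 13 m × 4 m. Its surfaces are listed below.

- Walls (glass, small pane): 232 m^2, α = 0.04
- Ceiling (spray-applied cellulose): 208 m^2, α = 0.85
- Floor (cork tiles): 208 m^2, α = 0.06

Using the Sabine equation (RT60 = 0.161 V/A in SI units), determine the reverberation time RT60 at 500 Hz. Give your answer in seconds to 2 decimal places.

A = Σ Sᵢαᵢ = 232·0.04 + 208·0.85 + 208·0.06 = 198.560 sabins.
Room volume: 832 m³.
Sabine: RT60 = 0.161 × 832 / 198.560 = 0.67 s.

0.67 s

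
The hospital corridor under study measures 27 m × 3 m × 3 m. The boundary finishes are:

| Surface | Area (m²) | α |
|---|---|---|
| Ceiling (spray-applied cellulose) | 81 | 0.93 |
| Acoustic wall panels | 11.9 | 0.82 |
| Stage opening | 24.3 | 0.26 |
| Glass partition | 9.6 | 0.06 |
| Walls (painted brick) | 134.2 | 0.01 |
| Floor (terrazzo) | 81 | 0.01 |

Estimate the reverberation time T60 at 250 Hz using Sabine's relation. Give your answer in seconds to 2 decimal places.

0.42 s

Summing Sᵢαᵢ: 75.330 + 9.758 + 6.318 + 0.576 + 1.342 + 0.810 → A = 94.134 sabins.
Room volume: 243 m³.
T = 0.161 V/A = 0.161·243/94.134 = 0.42 s.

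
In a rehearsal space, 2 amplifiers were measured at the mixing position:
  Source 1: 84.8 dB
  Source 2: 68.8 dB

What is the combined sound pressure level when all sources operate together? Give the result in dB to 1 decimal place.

84.9 dB

Σ 10^(Lᵢ/10) = 3.096e+08.
Combined level = 10 log₁₀(3.096e+08) = 84.9 dB.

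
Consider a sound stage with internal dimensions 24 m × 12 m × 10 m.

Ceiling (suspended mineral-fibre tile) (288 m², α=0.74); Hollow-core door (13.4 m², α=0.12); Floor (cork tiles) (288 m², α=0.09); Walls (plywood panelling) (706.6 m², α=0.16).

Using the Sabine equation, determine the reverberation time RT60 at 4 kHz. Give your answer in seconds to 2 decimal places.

1.31 sec

A = Σ Sᵢαᵢ = 288*0.74 + 13.4*0.12 + 288*0.09 + 706.6*0.16 = 353.704 sabins.
Room volume: 2880 m³.
Sabine: RT60 = 0.161 × 2880 / 353.704 = 1.31 s.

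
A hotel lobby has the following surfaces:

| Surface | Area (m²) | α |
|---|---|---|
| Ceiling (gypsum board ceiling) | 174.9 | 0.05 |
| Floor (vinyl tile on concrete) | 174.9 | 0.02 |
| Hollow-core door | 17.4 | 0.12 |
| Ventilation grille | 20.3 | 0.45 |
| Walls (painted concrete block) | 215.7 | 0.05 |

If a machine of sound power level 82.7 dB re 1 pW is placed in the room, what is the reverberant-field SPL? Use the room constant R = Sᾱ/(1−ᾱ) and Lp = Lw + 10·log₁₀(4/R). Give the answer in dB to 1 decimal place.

73.1 dB

Σ(Sᵢαᵢ) = 174.9·0.05 + 174.9·0.02 + 17.4·0.12 + 20.3·0.45 + 215.7·0.05 = 34.251; total area S = 603.2 m².
ᾱ = 34.251/603.2 = 0.0568; R = Sᾱ/(1−ᾱ) = 34.251/(1−0.0568) = 36.314 m².
Lp = Lw + 10 log₁₀(4/R) = 82.7 -9.58 = 73.1 dB.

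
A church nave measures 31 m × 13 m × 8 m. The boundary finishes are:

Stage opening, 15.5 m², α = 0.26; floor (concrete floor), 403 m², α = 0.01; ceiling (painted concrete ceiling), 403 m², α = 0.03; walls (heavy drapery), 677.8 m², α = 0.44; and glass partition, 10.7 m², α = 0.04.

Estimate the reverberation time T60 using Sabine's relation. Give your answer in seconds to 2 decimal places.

1.63 s

Equivalent absorption area: A = 15.5*0.26 + 403*0.01 + 403*0.03 + 677.8*0.44 + 10.7*0.04 = 318.810 m².
Volume V = 31 × 13 × 8 = 3224 m³.
RT60 = 0.161 · V / A = 0.161 × 3224 / 318.810 = 1.63 s.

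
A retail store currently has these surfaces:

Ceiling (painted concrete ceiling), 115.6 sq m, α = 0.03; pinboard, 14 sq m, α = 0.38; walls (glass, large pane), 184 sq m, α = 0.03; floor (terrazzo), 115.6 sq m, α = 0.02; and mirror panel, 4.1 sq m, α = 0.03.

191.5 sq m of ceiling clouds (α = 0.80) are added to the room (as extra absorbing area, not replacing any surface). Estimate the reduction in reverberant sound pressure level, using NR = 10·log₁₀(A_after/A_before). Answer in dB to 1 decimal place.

10.1 dB

Total absorption A_before = 115.6·0.03 + 14·0.38 + 184·0.03 + 115.6·0.02 + 4.1·0.03
  = 3.468 + 5.320 + 5.520 + 2.312 + 0.123 = 16.743 sq m sabins.
Treatment contributes 191.5·0.80 = 153.200 sabins.
New total A_after = 169.943 sabins.
Reduction = 10 log₁₀(A_after/A_before) = 10 log₁₀(10.1501) = 10.1 dB.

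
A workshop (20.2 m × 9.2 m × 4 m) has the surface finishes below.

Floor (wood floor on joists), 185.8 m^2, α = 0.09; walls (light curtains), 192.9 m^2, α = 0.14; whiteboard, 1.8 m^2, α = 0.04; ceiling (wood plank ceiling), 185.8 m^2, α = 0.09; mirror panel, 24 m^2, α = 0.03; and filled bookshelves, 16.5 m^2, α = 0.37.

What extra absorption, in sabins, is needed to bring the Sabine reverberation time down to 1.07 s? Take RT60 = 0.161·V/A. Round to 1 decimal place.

44.5 sabins

Equivalent absorption area: A₁ = 185.8·0.09 + 192.9·0.14 + 1.8·0.04 + 185.8·0.09 + 24·0.03 + 16.5·0.37 = 67.347 m^2.
Target A₂ = 0.161·743.36/1.07 = 111.851 sabins (V = 743.36 m³).
ΔA = A₂ − A₁ = 111.851 − 67.347 = 44.5 sabins.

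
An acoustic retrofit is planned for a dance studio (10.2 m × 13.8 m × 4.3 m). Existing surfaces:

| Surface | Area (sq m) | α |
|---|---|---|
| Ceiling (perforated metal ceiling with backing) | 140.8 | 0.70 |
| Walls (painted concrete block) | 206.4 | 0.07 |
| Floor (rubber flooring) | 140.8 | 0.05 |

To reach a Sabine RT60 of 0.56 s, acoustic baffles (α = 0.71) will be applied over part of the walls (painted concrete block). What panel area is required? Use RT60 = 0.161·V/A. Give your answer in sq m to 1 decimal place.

Total absorption A₁ = 140.8*0.70 + 206.4*0.07 + 140.8*0.05
  = 98.560 + 14.448 + 7.040 = 120.048 sq m sabins.
V = 605.268 m³. Target absorption A₂ = 0.161 × 605.268 / 0.56 = 174.015 sabins.
ΔA needed = 174.015 − 120.048 = 53.967 sabins.
Each sq m of panel replacing the walls (painted concrete block) adds (0.71 − 0.07) = 0.64 sabins.
Panel area = 53.967 / 0.64 = 84.3 sq m.

84.3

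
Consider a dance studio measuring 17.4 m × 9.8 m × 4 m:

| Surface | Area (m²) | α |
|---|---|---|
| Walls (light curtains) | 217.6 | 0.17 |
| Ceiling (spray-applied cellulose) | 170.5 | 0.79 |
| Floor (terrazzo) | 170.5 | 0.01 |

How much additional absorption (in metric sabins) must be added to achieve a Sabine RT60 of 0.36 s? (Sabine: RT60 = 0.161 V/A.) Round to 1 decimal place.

A₁ = Σ Sᵢαᵢ = 217.6*0.17 + 170.5*0.79 + 170.5*0.01 = 173.392 sabins.
V = 682.08 m³. Required absorption A₂ = 0.161 × 682.08 / 0.36 = 305.041 sabins.
ΔA = A₂ − A₁ = 305.041 − 173.392 = 131.6 sabins.

131.6 sabins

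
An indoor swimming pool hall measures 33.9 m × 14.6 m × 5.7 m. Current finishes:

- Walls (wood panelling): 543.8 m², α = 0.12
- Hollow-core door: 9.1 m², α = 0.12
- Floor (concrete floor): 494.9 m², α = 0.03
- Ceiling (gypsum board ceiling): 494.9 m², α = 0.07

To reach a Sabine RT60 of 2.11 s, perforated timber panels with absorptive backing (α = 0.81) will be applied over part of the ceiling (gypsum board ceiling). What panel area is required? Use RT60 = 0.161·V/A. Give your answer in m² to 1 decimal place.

134.4

Equivalent absorption area: A₁ = 543.8*0.12 + 9.1*0.12 + 494.9*0.03 + 494.9*0.07 = 115.838 m².
Required A₂ = 0.161·2821.158/2.11 = 215.264 sabins.
ΔA needed = 215.264 − 115.838 = 99.426 sabins.
Each m² of panel replacing the ceiling (gypsum board ceiling) adds (0.81 − 0.07) = 0.74 sabins.
Area = ΔA/Δα = 99.426/0.74 = 134.4 m².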